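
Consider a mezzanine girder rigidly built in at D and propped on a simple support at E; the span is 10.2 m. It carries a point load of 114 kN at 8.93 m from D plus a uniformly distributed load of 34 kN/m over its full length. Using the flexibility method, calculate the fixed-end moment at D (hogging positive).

Take the reaction at E as the redundant and release it; the primary structure is a cantilever fixed at D.
Primary-structure tip deflection at E by superposition:
  point load 114 at a = 8.93: Pa²(3L − a)/(6EI) = 32833/EI
  UDL 34: wL⁴/(8EI) = 46003/EI
  δ_0 = 78837/EI
Tip deflection under a unit load at E: L³/(3EI) = 353.7/EI.
Compatibility at E: δ_0 − R_E·δ_{EE} = 0, so R_E = 78837/353.7 = 222.9 kN.
Moment equilibrium about D: M_D = Σ(load moments about D) − R_E·L = 2787 − 222.9×10.2 = 513.4 kN·m.

M_D = 513.4 kN·m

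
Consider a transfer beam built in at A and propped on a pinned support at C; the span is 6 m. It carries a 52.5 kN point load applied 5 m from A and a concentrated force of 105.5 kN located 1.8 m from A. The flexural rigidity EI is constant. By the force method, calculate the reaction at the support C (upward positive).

Take the reaction at C as the redundant and release it; the primary structure is a cantilever fixed at A.
Deflection at C on the released cantilever, summing each load's contribution:
  point load 52.5 at a = 5: Pa²(3L − a)/(6EI) = 2844/EI
  point load 105.5 at a = 1.8: Pa²(3L − a)/(6EI) = 922.9/EI
  δ_0 = 3767/EI
Flexibility coefficient — unit upward force at C: δ_{CC} = L³/(3EI) = 72/EI.
The prop prevents deflection at C: R_C = δ_0/δ_{CC} = 3767/72 = 52.31 kN.

R_C = 52.31 kN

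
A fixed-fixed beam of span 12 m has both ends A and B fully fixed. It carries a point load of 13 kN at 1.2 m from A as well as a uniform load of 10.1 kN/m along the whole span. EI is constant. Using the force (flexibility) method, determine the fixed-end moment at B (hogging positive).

M_B = 122.6 kN·m

Release both end moments; the primary structure is a simply-supported span AB with redundants M_A and M_B.
Simple-span end rotations at A and B under the given loads:
  at A: point load 13 at a = 1.2: Pab(L + b)/(6LEI) = 53.35/EI
  at B: point load 13 at a = 1.2: Pab(L + a)/(6LEI) = 30.89/EI
  at A: UDL 10.1: wL³/(24EI) = 727.2/EI
  at B: UDL 10.1: wL³/(24EI) = 727.2/EI
  θ_A0 = 780.6/EI,  θ_B0 = 758.1/EI
Flexibility coefficients: a unit moment at one end gives L/(3EI) there and L/(6EI) at the far end, so f₁₁ = f₂₂ = 4/EI and f₁₂ = f₂₁ = 2/EI.
Compatibility — zero rotation at each built-in end:
  4 M_A + 2 M_B = 780.6
  2 M_A + 4 M_B = 758.1
Solving the pair gives M_A = 133.8 kN·m and M_B = 122.6 kN·m (hogging).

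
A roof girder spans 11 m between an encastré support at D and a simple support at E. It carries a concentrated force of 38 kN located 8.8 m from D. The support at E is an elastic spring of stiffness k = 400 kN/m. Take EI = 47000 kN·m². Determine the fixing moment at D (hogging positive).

M_D = 101.7 kN·m

Remove the prop at E; the released (primary) structure is a cantilever built in at D.
Deflection at E on the released cantilever, summing each load's contribution:
  point load 38 at a = 8.8: Pa²(3L − a)/(6EI) = 11869/EI
Tip deflection under a unit load at E: L³/(3EI) = 443.7/EI.
With EI = 47000 kN·m²: δ_0 = 0.25253 m and δ_{EE} = 0.00944 m/kN.
Compatibility — the spring shortens by R_E/k under the reaction it provides: δ_0 − R_E·δ_{EE} = R_E/k. With 1/k = 0.0025 m/kN, R_E = δ_0 / (δ_{EE} + 1/k) = 0.25253 / (0.00944 + 0.0025) = 21.15 kN.
Moment equilibrium about D: M_D = Σ(load moments about D) − R_E·L = 334.4 − 21.15×11 = 101.7 kN·m.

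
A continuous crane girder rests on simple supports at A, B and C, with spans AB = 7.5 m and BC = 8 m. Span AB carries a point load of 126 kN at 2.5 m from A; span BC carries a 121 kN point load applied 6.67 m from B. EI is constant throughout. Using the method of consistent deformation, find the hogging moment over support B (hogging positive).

Release continuity at B by inserting a hinge; the redundant is the internal moment M_B. The primary structure is two simply-supported spans AB and BC.
Discontinuity in slope at B on the released structure — sum the simple-span end rotations:
  span AB: point load 126 at a = 2.5: Pab(L + a)/(6LEI) = 350/EI
  span BC: point load 121 at a = 6.67: Pab(L + b)/(6LEI) = 208.6/EI
  relative rotation θ_0 = (350 + 208.6)/EI = 558.6/EI
A unit hogging moment at B produces rotation L₁/(3EI) + L₂/(3EI) = 5.167/EI.
Slope continuity at B: θ_0 = M_B·5.167/EI, so M_B = 558.6/5.167 = 108.1 kN·m (hogging).

M_B = 108.1 kN·m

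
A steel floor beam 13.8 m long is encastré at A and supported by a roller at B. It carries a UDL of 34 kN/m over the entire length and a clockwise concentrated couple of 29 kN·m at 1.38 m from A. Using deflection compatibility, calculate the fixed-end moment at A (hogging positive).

M_A = 830.1 kN·m

Choose R_B as the redundant. The primary structure is the cantilever fixed at A.
Deflection at B on the released cantilever, summing each load's contribution:
  UDL 34: wL⁴/(8EI) = 154136/EI
  clockwise couple 29 at a = 1.38: M₀a(2L − a)/(2EI) = 524.7/EI
  δ_0 = 154661/EI
Flexibility coefficient — unit upward force at B: δ_{BB} = L³/(3EI) = 876/EI.
The prop prevents deflection at B: R_B = δ_0/δ_{BB} = 154661/876 = 176.5 kN.
Moment equilibrium about A: M_A = Σ(load moments about A) − R_B·L = 3266 − 176.5×13.8 = 830.1 kN·m.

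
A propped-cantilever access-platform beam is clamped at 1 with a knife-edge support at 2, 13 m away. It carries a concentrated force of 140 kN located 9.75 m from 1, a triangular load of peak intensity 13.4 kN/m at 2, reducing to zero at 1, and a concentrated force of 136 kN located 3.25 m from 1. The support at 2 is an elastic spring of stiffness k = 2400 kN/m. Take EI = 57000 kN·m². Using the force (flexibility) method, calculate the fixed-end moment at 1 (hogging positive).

M_1 = 696 kN·m

Release the roller at 2. Primary structure: cantilever fixed at 1.
Primary-structure tip deflection at 2 by superposition:
  point load 140 at a = 9.75: Pa²(3L − a)/(6EI) = 64880/EI
  triangular load, peak 13.4 at the free end: 11w₀L⁴/(120EI) = 35082/EI
  point load 136 at a = 3.25: Pa²(3L − a)/(6EI) = 8559/EI
  δ_0 = 108522/EI
Tip deflection under a unit load at 2: L³/(3EI) = 732.3/EI.
With EI = 57000 kN·m²: δ_0 = 1.9039 m and δ_{22} = 0.012848 m/kN.
Compatibility — the spring shortens by R_2/k under the reaction it provides: δ_0 − R_2·δ_{22} = R_2/k. With 1/k = 0.000417 m/kN, R_2 = δ_0 / (δ_{22} + 1/k) = 1.9039 / (0.012848 + 0.000417) = 143.5 kN.
Moment equilibrium about 1: M_1 = Σ(load moments about 1) − R_2·L = 2562 − 143.5×13 = 696 kN·m.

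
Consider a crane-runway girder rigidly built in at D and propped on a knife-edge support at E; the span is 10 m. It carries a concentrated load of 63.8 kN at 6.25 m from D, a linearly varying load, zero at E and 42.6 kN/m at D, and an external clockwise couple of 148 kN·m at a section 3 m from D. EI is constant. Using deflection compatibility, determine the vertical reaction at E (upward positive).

R_E = 83.52 kN

Release the roller at E. Primary structure: cantilever fixed at D.
Primary-structure tip deflection at E by superposition:
  point load 63.8 at a = 6.25: Pa²(3L − a)/(6EI) = 9865/EI
  triangular load, peak 42.6 at the fixed end: w₀L⁴/(30EI) = 14200/EI
  clockwise couple 148 at a = 3: M₀a(2L − a)/(2EI) = 3774/EI
  δ_0 = 27839/EI
Tip deflection under a unit load at E: L³/(3EI) = 333.3/EI.
Compatibility at E: δ_0 − R_E·δ_{EE} = 0, so R_E = 27839/333.3 = 83.52 kN.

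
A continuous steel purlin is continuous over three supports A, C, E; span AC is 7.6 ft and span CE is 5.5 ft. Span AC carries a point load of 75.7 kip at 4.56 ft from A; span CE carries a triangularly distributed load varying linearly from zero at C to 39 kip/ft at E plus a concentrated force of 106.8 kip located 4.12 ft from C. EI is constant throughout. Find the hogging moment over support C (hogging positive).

M_C = 122 kip·ft

Take M_C as the redundant. Released structure: two simple spans AC and CE with a hinge at C.
Rotations at C on the released spans (each span's end-slope, ×1/EI):
  span AC: point load 75.7 at a = 4.56: Pab(L + a)/(6LEI) = 279.8/EI
  span CE: triangular load, peak 39: 7w₀L³/(360EI) = 126.2/EI
  span CE: point load 106.8 at a = 4.12: Pab(L + b)/(6LEI) = 126.6/EI
  relative rotation θ_0 = (279.8 + 252.8)/EI = 532.6/EI
A unit hogging moment at C produces rotation L₁/(3EI) + L₂/(3EI) = 4.367/EI.
Compatibility: M_C·(L₁+L₂)/(3EI) = θ_0, giving M_C = 122 kip·ft (hogging).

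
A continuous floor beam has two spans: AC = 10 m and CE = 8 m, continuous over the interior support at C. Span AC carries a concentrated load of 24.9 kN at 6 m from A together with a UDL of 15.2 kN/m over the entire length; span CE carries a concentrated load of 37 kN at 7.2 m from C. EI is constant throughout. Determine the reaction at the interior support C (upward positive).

Insert a hinge at C; M_C is the redundant, and each span becomes simply supported.
Rotations at C on the released spans (each span's end-slope, ×1/EI):
  span AC: point load 24.9 at a = 6: Pab(L + a)/(6LEI) = 159.4/EI
  span AC: UDL 15.2: wL³/(24EI) = 633.3/EI
  span CE: point load 37 at a = 7.2: Pab(L + b)/(6LEI) = 39.07/EI
  relative rotation θ_0 = (792.7 + 39.07)/EI = 831.8/EI
A unit hogging moment at C produces rotation L₁/(3EI) + L₂/(3EI) = 6/EI.
Slope continuity at C: θ_0 = M_C·6/EI, so M_C = 831.8/6 = 138.6 kN·m (hogging).
Span AC, ΣM about A with M_C applied at C: R_C^{AC}·10 = 909.4 + 138.6, so R_C^{AC} = 104.8 kN and R_A = 176.9 − 104.8 = 72.1 kN.
Span CE, ΣM about E: R_C^{CE}·8 = 29.6 + 138.6, so R_C^{CE} = 21.03 kN and R_E = 37 − 21.03 = 15.97 kN.
R_C = 104.8 + 21.03 = 125.8 kN.

R_C = 125.8 kN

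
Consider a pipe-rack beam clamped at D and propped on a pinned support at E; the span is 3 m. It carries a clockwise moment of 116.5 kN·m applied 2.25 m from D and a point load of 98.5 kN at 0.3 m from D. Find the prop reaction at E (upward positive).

Take the reaction at E as the redundant and release it; the primary structure is a cantilever fixed at D.
Deflection at E on the released cantilever, summing each load's contribution:
  clockwise couple 116.5 at a = 2.25: M₀a(2L − a)/(2EI) = 491.5/EI
  point load 98.5 at a = 0.3: Pa²(3L − a)/(6EI) = 12.85/EI
  δ_0 = 504.3/EI
Tip deflection under a unit load at E: L³/(3EI) = 9/EI.
Compatibility at E: δ_0 − R_E·δ_{EE} = 0, so R_E = 504.3/9 = 56.04 kN.

R_E = 56.04 kN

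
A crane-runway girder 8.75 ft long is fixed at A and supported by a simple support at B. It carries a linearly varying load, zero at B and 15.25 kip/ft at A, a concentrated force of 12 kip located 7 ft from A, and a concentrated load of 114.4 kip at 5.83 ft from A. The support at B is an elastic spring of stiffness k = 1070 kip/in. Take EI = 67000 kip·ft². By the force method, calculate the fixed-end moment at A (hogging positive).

Remove the prop at B; the released (primary) structure is a cantilever built in at A.
Deflection at B on the released cantilever, summing each load's contribution:
  triangular load, peak 15.25 at the fixed end: w₀L⁴/(30EI) = 2980/EI
  point load 12 at a = 7: Pa²(3L − a)/(6EI) = 1886/EI
  point load 114.4 at a = 5.83: Pa²(3L − a)/(6EI) = 13233/EI
  δ_0 = 18100/EI
Tip deflection under a unit load at B: L³/(3EI) = 223.3/EI.
With EI = 67000 kip·ft²: δ_0 = 0.27014 ft and δ_{BB} = 0.003333 ft/kip.
Compatibility — the spring shortens by R_B/k under the reaction it provides: δ_0 − R_B·δ_{BB} = R_B/k. With 1/k = 1/(1070×12) ft/kip = 0.000078 ft/kip, R_B = δ_0 / (δ_{BB} + 1/k) = 0.27014 / (0.003333 + 0.000078) = 79.2 kip.
Moment equilibrium about A: M_A = Σ(load moments about A) − R_B·L = 945.5 − 79.2×8.75 = 252.5 kip·ft.

M_A = 252.5 kip·ft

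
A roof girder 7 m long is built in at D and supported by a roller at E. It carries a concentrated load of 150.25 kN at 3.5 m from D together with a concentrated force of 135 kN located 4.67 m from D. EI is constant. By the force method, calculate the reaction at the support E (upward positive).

Remove the prop at E; the released (primary) structure is a cantilever built in at D.
Deflection at E on the released cantilever, summing each load's contribution:
  point load 150.25 at a = 3.5: Pa²(3L − a)/(6EI) = 5368/EI
  point load 135 at a = 4.67: Pa²(3L − a)/(6EI) = 8013/EI
  δ_0 = 13381/EI
Tip deflection under a unit load at E: L³/(3EI) = 114.3/EI.
The prop prevents deflection at E: R_E = δ_0/δ_{EE} = 13381/114.3 = 117 kN.

R_E = 117 kN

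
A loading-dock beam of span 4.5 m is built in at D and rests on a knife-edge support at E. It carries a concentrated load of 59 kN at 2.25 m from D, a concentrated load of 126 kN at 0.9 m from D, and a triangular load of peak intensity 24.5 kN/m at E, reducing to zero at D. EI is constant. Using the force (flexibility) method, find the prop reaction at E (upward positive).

Take the reaction at E as the redundant and release it; the primary structure is a cantilever fixed at D.
Deflection at E on the released cantilever, summing each load's contribution:
  point load 59 at a = 2.25: Pa²(3L − a)/(6EI) = 560/EI
  point load 126 at a = 0.9: Pa²(3L − a)/(6EI) = 214.3/EI
  triangular load, peak 24.5 at the free end: 11w₀L⁴/(120EI) = 920.9/EI
  δ_0 = 1695/EI
Flexibility coefficient — unit upward force at E: δ_{EE} = L³/(3EI) = 30.38/EI.
The prop prevents deflection at E: R_E = δ_0/δ_{EE} = 1695/30.38 = 55.81 kN.

R_E = 55.81 kN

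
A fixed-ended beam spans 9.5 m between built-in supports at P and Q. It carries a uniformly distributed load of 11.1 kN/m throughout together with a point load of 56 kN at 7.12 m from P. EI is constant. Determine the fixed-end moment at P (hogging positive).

Release both end moments; the primary structure is a simply-supported span PQ with redundants M_P and M_Q.
End rotations of the released simple span under the applied load (×1/EI):
  at P: UDL 11.1: wL³/(24EI) = 396.5/EI
  at Q: UDL 11.1: wL³/(24EI) = 396.5/EI
  at P: point load 56 at a = 7.12: Pab(L + b)/(6LEI) = 197.8/EI
  at Q: point load 56 at a = 7.12: Pab(L + a)/(6LEI) = 276.7/EI
  θ_P0 = 594.3/EI,  θ_Q0 = 673.2/EI
Flexibility coefficients: a unit moment at one end gives L/(3EI) there and L/(6EI) at the far end, so f₁₁ = f₂₂ = 3.167/EI and f₁₂ = f₂₁ = 1.583/EI.
Compatibility — zero rotation at each built-in end:
  3.167 M_P + 1.583 M_Q = 594.3
  1.583 M_P + 3.167 M_Q = 673.2
Solving the pair gives M_P = 108.5 kN·m and M_Q = 158.3 kN·m (hogging).

M_P = 108.5 kN·m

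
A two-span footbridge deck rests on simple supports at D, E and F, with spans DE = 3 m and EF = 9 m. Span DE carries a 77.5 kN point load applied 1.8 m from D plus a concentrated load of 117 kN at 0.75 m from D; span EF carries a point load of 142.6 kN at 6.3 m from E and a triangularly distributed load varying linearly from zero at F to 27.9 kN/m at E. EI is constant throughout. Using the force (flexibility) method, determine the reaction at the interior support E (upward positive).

Release continuity at E by inserting a hinge; the redundant is the internal moment M_E. The primary structure is two simply-supported spans DE and EF.
End slopes at the hinge E, treating each span as simply supported:
  span DE: point load 77.5 at a = 1.8: Pab(L + a)/(6LEI) = 44.64/EI
  span DE: point load 117 at a = 0.75: Pab(L + a)/(6LEI) = 41.13/EI
  span EF: point load 142.6 at a = 6.3: Pab(L + b)/(6LEI) = 525.6/EI
  span EF: triangular load, peak 27.9: w₀L³/(45EI) = 452/EI
  relative rotation θ_0 = (85.77 + 977.5)/EI = 1063/EI
A unit hogging moment at E produces rotation L₁/(3EI) + L₂/(3EI) = 4/EI.
Slope continuity at E: θ_0 = M_E·4/EI, so M_E = 1063/4 = 265.8 kN·m (hogging).
Span DE, ΣM about D with M_E applied at E: R_E^{DE}·3 = 227.2 + 265.8, so R_E^{DE} = 164.4 kN and R_D = 194.5 − 164.4 = 30.14 kN.
Span EF, ΣM about F: R_E^{EF}·9 = 1138 + 265.8, so R_E^{EF} = 156 kN and R_F = 268.1 − 156 = 112.1 kN.
R_E = 164.4 + 156 = 320.4 kN.

R_E = 320.4 kN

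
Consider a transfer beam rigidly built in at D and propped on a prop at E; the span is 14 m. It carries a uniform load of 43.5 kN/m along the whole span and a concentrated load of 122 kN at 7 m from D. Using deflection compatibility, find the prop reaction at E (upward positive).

Choose R_E as the redundant. The primary structure is the cantilever fixed at D.
Downward deflection at the released point E due to the loads:
  UDL 43.5: wL⁴/(8EI) = 208887/EI
  point load 122 at a = 7: Pa²(3L − a)/(6EI) = 34872/EI
  δ_0 = 243759/EI
Flexibility coefficient — unit upward force at E: δ_{EE} = L³/(3EI) = 914.7/EI.
Compatibility at E: δ_0 − R_E·δ_{EE} = 0, so R_E = 243759/914.7 = 266.5 kN.

R_E = 266.5 kN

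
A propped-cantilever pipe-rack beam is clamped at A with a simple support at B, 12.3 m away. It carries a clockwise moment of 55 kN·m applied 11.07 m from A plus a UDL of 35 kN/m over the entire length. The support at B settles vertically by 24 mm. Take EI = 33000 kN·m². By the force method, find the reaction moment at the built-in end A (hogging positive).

Remove the prop at B; the released (primary) structure is a cantilever built in at A.
Free-end deflection of the primary structure under the applied loading (downward +):
  clockwise couple 55 at a = 11.07: M₀a(2L − a)/(2EI) = 4119/EI
  UDL 35: wL⁴/(8EI) = 100138/EI
  δ_0 = 104257/EI
Tip deflection under a unit load at B: L³/(3EI) = 620.3/EI.
With EI = 33000 kN·m²: δ_0 = 3.1593 m and δ_{BB} = 0.018797 m/kN.
Compatibility — the beam at B must follow the support down by 0.024 m: δ_0 − R_B·δ_{BB} = 0.024, so R_B = (3.1593 − 0.024)/0.018797 = 166.8 kN.
Moment equilibrium about A: M_A = Σ(load moments about A) − R_B·L = 2703 − 166.8×12.3 = 650.9 kN·m.

M_A = 650.9 kN·m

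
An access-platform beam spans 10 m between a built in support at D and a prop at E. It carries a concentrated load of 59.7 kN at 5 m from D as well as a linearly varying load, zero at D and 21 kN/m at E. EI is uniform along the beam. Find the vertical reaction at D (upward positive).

R_D = 88.29 kN

Choose R_E as the redundant. The primary structure is the cantilever fixed at D.
Deflection at E on the released cantilever, summing each load's contribution:
  point load 59.7 at a = 5: Pa²(3L − a)/(6EI) = 6219/EI
  triangular load, peak 21 at the free end: 11w₀L⁴/(120EI) = 19250/EI
  δ_0 = 25469/EI
Tip deflection under a unit load at E: L³/(3EI) = 333.3/EI.
The prop prevents deflection at E: R_E = δ_0/δ_{EE} = 25469/333.3 = 76.41 kN.
Vertical equilibrium: R_D = ΣP − R_E = 164.7 − 76.41 = 88.29 kN.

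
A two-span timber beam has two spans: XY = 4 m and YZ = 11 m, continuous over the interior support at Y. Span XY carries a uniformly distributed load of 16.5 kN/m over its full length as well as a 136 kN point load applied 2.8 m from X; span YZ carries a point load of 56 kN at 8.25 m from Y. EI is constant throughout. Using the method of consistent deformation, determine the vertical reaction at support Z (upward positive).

R_Z = 34.03 kN

Insert a hinge at Y; M_Y is the redundant, and each span becomes simply supported.
Rotations at Y on the released spans (each span's end-slope, ×1/EI):
  span XY: UDL 16.5: wL³/(24EI) = 44/EI
  span XY: point load 136 at a = 2.8: Pab(L + a)/(6LEI) = 129.5/EI
  span YZ: point load 56 at a = 8.25: Pab(L + b)/(6LEI) = 264.7/EI
  relative rotation θ_0 = (173.5 + 264.7)/EI = 438.2/EI
A unit hogging moment at Y produces rotation L₁/(3EI) + L₂/(3EI) = 5/EI.
Compatibility: M_Y·(L₁+L₂)/(3EI) = θ_0, giving M_Y = 87.63 kN·m (hogging).
Span YZ, ΣM about Z: R_Y^{YZ}·11 = 154 + 87.63, so R_Y^{YZ} = 21.97 kN and R_Z = 56 − 21.97 = 34.03 kN.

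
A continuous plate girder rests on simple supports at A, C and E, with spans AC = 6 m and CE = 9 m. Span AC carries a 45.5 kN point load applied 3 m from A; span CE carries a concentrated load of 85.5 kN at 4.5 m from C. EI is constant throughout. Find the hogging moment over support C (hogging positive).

Insert a hinge at C; M_C is the redundant, and each span becomes simply supported.
Discontinuity in slope at C on the released structure — sum the simple-span end rotations:
  span AC: point load 45.5 at a = 3: Pab(L + a)/(6LEI) = 102.4/EI
  span CE: point load 85.5 at a = 4.5: Pab(L + b)/(6LEI) = 432.8/EI
  relative rotation θ_0 = (102.4 + 432.8)/EI = 535.2/EI
A unit hogging moment at C produces rotation L₁/(3EI) + L₂/(3EI) = 5/EI.
Slope continuity at C: θ_0 = M_C·5/EI, so M_C = 535.2/5 = 107 kN·m (hogging).

M_C = 107 kN·m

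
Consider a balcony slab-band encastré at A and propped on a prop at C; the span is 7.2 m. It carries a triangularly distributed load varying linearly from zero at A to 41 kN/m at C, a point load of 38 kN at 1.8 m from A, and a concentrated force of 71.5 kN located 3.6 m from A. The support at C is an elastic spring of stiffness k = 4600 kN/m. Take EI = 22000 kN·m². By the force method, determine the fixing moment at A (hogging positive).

M_A = 293.9 kN·m

Remove the prop at C; the released (primary) structure is a cantilever built in at A.
Primary-structure tip deflection at C by superposition:
  triangular load, peak 41 at the free end: 11w₀L⁴/(120EI) = 10100/EI
  point load 38 at a = 1.8: Pa²(3L − a)/(6EI) = 406.3/EI
  point load 71.5 at a = 3.6: Pa²(3L − a)/(6EI) = 2780/EI
  δ_0 = 13286/EI
Tip deflection under a unit load at C: L³/(3EI) = 124.4/EI.
With EI = 22000 kN·m²: δ_0 = 0.60392 m and δ_{CC} = 0.005655 m/kN.
Compatibility — the spring shortens by R_C/k under the reaction it provides: δ_0 − R_C·δ_{CC} = R_C/k. With 1/k = 0.000217 m/kN, R_C = δ_0 / (δ_{CC} + 1/k) = 0.60392 / (0.005655 + 0.000217) = 102.8 kN.
Moment equilibrium about A: M_A = Σ(load moments about A) − R_C·L = 1034 − 102.8×7.2 = 293.9 kN·m.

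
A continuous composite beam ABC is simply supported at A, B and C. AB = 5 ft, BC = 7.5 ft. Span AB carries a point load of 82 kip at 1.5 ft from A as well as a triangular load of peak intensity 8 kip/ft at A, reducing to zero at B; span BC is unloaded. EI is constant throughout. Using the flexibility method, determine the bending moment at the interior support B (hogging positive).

M_B = 27.05 kip·ft

Release continuity at B by inserting a hinge; the redundant is the internal moment M_B. The primary structure is two simply-supported spans AB and BC.
Rotations at B on the released spans (each span's end-slope, ×1/EI):
  span AB: point load 82 at a = 1.5: Pab(L + a)/(6LEI) = 93.28/EI
  span AB: triangular load, peak 8: 7w₀L³/(360EI) = 19.44/EI
  relative rotation θ_0 = (112.7 + 0)/EI = 112.7/EI
A unit hogging moment at B produces rotation L₁/(3EI) + L₂/(3EI) = 4.167/EI.
Compatibility: M_B·(L₁+L₂)/(3EI) = θ_0, giving M_B = 27.05 kip·ft (hogging).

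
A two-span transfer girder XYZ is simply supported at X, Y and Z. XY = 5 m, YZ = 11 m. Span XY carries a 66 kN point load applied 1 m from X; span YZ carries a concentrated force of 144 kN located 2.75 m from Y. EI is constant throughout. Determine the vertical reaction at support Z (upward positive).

Insert a hinge at Y; M_Y is the redundant, and each span becomes simply supported.
Discontinuity in slope at Y on the released structure — sum the simple-span end rotations:
  span XY: point load 66 at a = 1: Pab(L + a)/(6LEI) = 52.8/EI
  span YZ: point load 144 at a = 2.75: Pab(L + b)/(6LEI) = 952.9/EI
  relative rotation θ_0 = (52.8 + 952.9)/EI = 1006/EI
A unit hogging moment at Y produces rotation L₁/(3EI) + L₂/(3EI) = 5.333/EI.
Slope continuity at Y: θ_0 = M_Y·5.333/EI, so M_Y = 1006/5.333 = 188.6 kN·m (hogging).
Span YZ, ΣM about Z: R_Y^{YZ}·11 = 1188 + 188.6, so R_Y^{YZ} = 125.1 kN and R_Z = 144 − 125.1 = 18.86 kN.

R_Z = 18.86 kN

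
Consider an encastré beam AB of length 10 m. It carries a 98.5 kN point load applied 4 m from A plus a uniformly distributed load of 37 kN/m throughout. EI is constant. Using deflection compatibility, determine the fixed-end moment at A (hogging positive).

M_A = 450.2 kN·m

Release both end moments; the primary structure is a simply-supported span AB with redundants M_A and M_B.
On the primary (simply-supported) span, the end slopes from the loading are:
  at A: point load 98.5 at a = 4: Pab(L + b)/(6LEI) = 630.4/EI
  at B: point load 98.5 at a = 4: Pab(L + a)/(6LEI) = 551.6/EI
  at A: UDL 37: wL³/(24EI) = 1542/EI
  at B: UDL 37: wL³/(24EI) = 1542/EI
  θ_A0 = 2172/EI,  θ_B0 = 2093/EI
Flexibility coefficients: a unit moment at one end gives L/(3EI) there and L/(6EI) at the far end, so f₁₁ = f₂₂ = 3.333/EI and f₁₂ = f₂₁ = 1.667/EI.
Compatibility — zero rotation at each built-in end:
  3.333 M_A + 1.667 M_B = 2172
  1.667 M_A + 3.333 M_B = 2093
Solving the pair gives M_A = 450.2 kN·m and M_B = 402.9 kN·m (hogging).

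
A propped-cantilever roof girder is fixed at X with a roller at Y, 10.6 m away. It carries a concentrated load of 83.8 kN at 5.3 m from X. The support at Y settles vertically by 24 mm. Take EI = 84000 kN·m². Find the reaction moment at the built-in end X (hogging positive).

M_X = 220.4 kN·m

Take the reaction at Y as the redundant and release it; the primary structure is a cantilever fixed at X.
Primary-structure tip deflection at Y by superposition:
  point load 83.8 at a = 5.3: Pa²(3L − a)/(6EI) = 10397/EI
Flexibility coefficient — unit upward force at Y: δ_{YY} = L³/(3EI) = 397/EI.
With EI = 84000 kN·m²: δ_0 = 0.12377 m and δ_{YY} = 0.004726 m/kN.
Compatibility — the beam at Y must follow the support down by 0.024 m: δ_0 − R_Y·δ_{YY} = 0.024, so R_Y = (0.12377 − 0.024)/0.004726 = 21.11 kN.
Moment equilibrium about X: M_X = Σ(load moments about X) − R_Y·L = 444.1 − 21.11×10.6 = 220.4 kN·m.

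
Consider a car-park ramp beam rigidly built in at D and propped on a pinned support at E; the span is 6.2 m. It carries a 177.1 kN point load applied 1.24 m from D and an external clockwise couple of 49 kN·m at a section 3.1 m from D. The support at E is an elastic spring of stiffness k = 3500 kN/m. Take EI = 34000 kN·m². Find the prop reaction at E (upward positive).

R_E = 16.76 kN

Remove the prop at E; the released (primary) structure is a cantilever built in at D.
Primary-structure tip deflection at E by superposition:
  point load 177.1 at a = 1.24: Pa²(3L − a)/(6EI) = 787.9/EI
  clockwise couple 49 at a = 3.1: M₀a(2L − a)/(2EI) = 706.3/EI
  δ_0 = 1494/EI
Flexibility coefficient — unit upward force at E: δ_{EE} = L³/(3EI) = 79.44/EI.
With EI = 34000 kN·m²: δ_0 = 0.043948 m and δ_{EE} = 0.002337 m/kN.
Compatibility — the spring shortens by R_E/k under the reaction it provides: δ_0 − R_E·δ_{EE} = R_E/k. With 1/k = 0.000286 m/kN, R_E = δ_0 / (δ_{EE} + 1/k) = 0.043948 / (0.002337 + 0.000286) = 16.76 kN.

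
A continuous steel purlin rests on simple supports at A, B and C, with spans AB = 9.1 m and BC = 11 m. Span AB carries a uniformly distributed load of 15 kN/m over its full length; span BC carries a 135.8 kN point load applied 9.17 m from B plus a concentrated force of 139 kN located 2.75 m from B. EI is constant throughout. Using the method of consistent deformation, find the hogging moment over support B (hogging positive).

Take M_B as the redundant. Released structure: two simple spans AB and BC with a hinge at B.
End slopes at the hinge B, treating each span as simply supported:
  span AB: UDL 15: wL³/(24EI) = 471/EI
  span BC: point load 135.8 at a = 9.17: Pab(L + b)/(6LEI) = 443/EI
  span BC: point load 139 at a = 2.75: Pab(L + b)/(6LEI) = 919.8/EI
  relative rotation θ_0 = (471 + 1363)/EI = 1834/EI
A unit hogging moment at B produces rotation L₁/(3EI) + L₂/(3EI) = 6.7/EI.
Compatibility: M_B·(L₁+L₂)/(3EI) = θ_0, giving M_B = 273.7 kN·m (hogging).

M_B = 273.7 kN·m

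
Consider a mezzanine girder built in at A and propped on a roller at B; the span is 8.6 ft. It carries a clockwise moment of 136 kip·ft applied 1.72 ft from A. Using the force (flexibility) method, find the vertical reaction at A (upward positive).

Take the reaction at B as the redundant and release it; the primary structure is a cantilever fixed at A.
Deflection at B on the released cantilever, summing each load's contribution:
  clockwise couple 136 at a = 1.72: M₀a(2L − a)/(2EI) = 1811/EI
Flexibility coefficient — unit upward force at B: δ_{BB} = L³/(3EI) = 212/EI.
Compatibility at B: δ_0 − R_B·δ_{BB} = 0, so R_B = 1811/212 = 8.54 kip.
Vertical equilibrium: R_A = ΣP − R_B = 0 − 8.54 = -8.54 kip.

R_A = -8.54 kip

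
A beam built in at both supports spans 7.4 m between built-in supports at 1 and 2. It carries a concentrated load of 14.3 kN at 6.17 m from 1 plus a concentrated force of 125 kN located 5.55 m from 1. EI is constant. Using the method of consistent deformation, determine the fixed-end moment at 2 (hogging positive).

Release both end moments; the primary structure is a simply-supported span 12 with redundants M_1 and M_2.
On the primary (simply-supported) span, the end slopes from the loading are:
  at 1: point load 14.3 at a = 6.17: Pab(L + b)/(6LEI) = 21.09/EI
  at 2: point load 14.3 at a = 6.17: Pab(L + a)/(6LEI) = 33.17/EI
  at 1: point load 125 at a = 5.55: Pab(L + b)/(6LEI) = 267.4/EI
  at 2: point load 125 at a = 5.55: Pab(L + a)/(6LEI) = 374.3/EI
  θ_10 = 288.5/EI,  θ_20 = 407.5/EI
Flexibility coefficients: a unit moment at one end gives L/(3EI) there and L/(6EI) at the far end, so f₁₁ = f₂₂ = 2.467/EI and f₁₂ = f₂₁ = 1.233/EI.
Compatibility — zero rotation at each built-in end:
  2.467 M_1 + 1.233 M_2 = 288.5
  1.233 M_1 + 2.467 M_2 = 407.5
Solving the pair gives M_1 = 45.8 kN·m and M_2 = 142.3 kN·m (hogging).

M_2 = 142.3 kN·m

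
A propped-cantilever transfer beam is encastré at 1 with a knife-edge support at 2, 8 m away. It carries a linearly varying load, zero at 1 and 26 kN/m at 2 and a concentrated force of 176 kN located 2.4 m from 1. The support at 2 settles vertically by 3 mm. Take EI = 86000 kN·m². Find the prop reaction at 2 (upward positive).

R_2 = 77.07 kN

Choose R_2 as the redundant. The primary structure is the cantilever fixed at 1.
Primary-structure tip deflection at 2 by superposition:
  triangular load, peak 26 at the free end: 11w₀L⁴/(120EI) = 9762/EI
  point load 176 at a = 2.4: Pa²(3L − a)/(6EI) = 3650/EI
  δ_0 = 13412/EI
Flexibility coefficient — unit upward force at 2: δ_{22} = L³/(3EI) = 170.7/EI.
With EI = 86000 kN·m²: δ_0 = 0.15595 m and δ_{22} = 0.001984 m/kN.
Compatibility — the beam at 2 must follow the support down by 0.003 m: δ_0 − R_2·δ_{22} = 0.003, so R_2 = (0.15595 − 0.003)/0.001984 = 77.07 kN.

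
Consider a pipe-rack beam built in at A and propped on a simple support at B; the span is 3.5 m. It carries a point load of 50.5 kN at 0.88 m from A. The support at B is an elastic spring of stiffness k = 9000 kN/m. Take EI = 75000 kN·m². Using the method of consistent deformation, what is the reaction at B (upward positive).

R_B = 2.771 kN

Choose R_B as the redundant. The primary structure is the cantilever fixed at A.
Deflection at B on the released cantilever, summing each load's contribution:
  point load 50.5 at a = 0.88: Pa²(3L − a)/(6EI) = 62.7/EI
Flexibility coefficient — unit upward force at B: δ_{BB} = L³/(3EI) = 14.29/EI.
With EI = 75000 kN·m²: δ_0 = 0.000836 m and δ_{BB} = 0.000191 m/kN.
Compatibility — the spring shortens by R_B/k under the reaction it provides: δ_0 − R_B·δ_{BB} = R_B/k. With 1/k = 0.000111 m/kN, R_B = δ_0 / (δ_{BB} + 1/k) = 0.000836 / (0.000191 + 0.000111) = 2.771 kN.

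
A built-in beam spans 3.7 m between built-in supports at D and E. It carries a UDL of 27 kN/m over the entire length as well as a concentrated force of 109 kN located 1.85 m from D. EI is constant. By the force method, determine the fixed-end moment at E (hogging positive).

Take the two fixed-end moments M_D, M_E as redundants; the released structure is the simple span DE.
End rotations of the released simple span under the applied load (×1/EI):
  at D: UDL 27: wL³/(24EI) = 56.98/EI
  at E: UDL 27: wL³/(24EI) = 56.98/EI
  at D: point load 109 at a = 1.85: Pab(L + b)/(6LEI) = 93.26/EI
  at E: point load 109 at a = 1.85: Pab(L + a)/(6LEI) = 93.26/EI
  θ_D0 = 150.2/EI,  θ_E0 = 150.2/EI
Flexibility coefficients: a unit moment at one end gives L/(3EI) there and L/(6EI) at the far end, so f₁₁ = f₂₂ = 1.233/EI and f₁₂ = f₂₁ = 0.6167/EI.
Compatibility — zero rotation at each built-in end:
  1.233 M_D + 0.6167 M_E = 150.2
  0.6167 M_D + 1.233 M_E = 150.2
Solving the pair gives M_D = 81.22 kN·m and M_E = 81.22 kN·m (hogging).

M_E = 81.22 kN·m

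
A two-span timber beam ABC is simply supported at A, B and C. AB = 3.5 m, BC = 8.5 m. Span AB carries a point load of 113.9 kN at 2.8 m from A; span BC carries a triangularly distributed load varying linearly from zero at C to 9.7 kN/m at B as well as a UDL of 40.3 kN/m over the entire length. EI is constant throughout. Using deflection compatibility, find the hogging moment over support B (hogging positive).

M_B = 307.6 kN·m

Insert a hinge at B; M_B is the redundant, and each span becomes simply supported.
Discontinuity in slope at B on the released structure — sum the simple-span end rotations:
  span AB: point load 113.9 at a = 2.8: Pab(L + a)/(6LEI) = 66.97/EI
  span BC: triangular load, peak 9.7: w₀L³/(45EI) = 132.4/EI
  span BC: UDL 40.3: wL³/(24EI) = 1031/EI
  relative rotation θ_0 = (66.97 + 1164)/EI = 1231/EI
A unit hogging moment at B produces rotation L₁/(3EI) + L₂/(3EI) = 4/EI.
Compatibility: M_B·(L₁+L₂)/(3EI) = θ_0, giving M_B = 307.6 kN·m (hogging).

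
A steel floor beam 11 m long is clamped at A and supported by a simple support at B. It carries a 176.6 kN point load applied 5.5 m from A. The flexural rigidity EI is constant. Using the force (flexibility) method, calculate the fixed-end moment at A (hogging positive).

M_A = 364.2 kN·m

Release the roller at B. Primary structure: cantilever fixed at A.
Deflection at B on the released cantilever, summing each load's contribution:
  point load 176.6 at a = 5.5: Pa²(3L − a)/(6EI) = 24485/EI
Tip deflection under a unit load at B: L³/(3EI) = 443.7/EI.
Compatibility at B: δ_0 − R_B·δ_{BB} = 0, so R_B = 24485/443.7 = 55.19 kN.
Moment equilibrium about A: M_A = Σ(load moments about A) − R_B·L = 971.3 − 55.19×11 = 364.2 kN·m.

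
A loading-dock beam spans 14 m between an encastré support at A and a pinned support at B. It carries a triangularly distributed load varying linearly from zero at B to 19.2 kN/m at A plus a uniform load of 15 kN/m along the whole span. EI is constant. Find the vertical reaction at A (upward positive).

R_A = 238.8 kN

Release the roller at B. Primary structure: cantilever fixed at A.
Deflection at B on the released cantilever, summing each load's contribution:
  triangular load, peak 19.2 at the fixed end: w₀L⁴/(30EI) = 24586/EI
  UDL 15: wL⁴/(8EI) = 72030/EI
  δ_0 = 96616/EI
Flexibility coefficient — unit upward force at B: δ_{BB} = L³/(3EI) = 914.7/EI.
The prop prevents deflection at B: R_B = δ_0/δ_{BB} = 96616/914.7 = 105.6 kN.
Vertical equilibrium: R_A = ΣP − R_B = 344.4 − 105.6 = 238.8 kN.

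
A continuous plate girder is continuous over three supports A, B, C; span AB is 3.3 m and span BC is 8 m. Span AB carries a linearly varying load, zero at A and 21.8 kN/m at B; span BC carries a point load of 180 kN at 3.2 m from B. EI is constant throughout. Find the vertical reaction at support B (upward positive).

Take M_B as the redundant. Released structure: two simple spans AB and BC with a hinge at B.
Discontinuity in slope at B on the released structure — sum the simple-span end rotations:
  span AB: triangular load, peak 21.8: w₀L³/(45EI) = 17.41/EI
  span BC: point load 180 at a = 3.2: Pab(L + b)/(6LEI) = 737.3/EI
  relative rotation θ_0 = (17.41 + 737.3)/EI = 754.7/EI
A unit hogging moment at B produces rotation L₁/(3EI) + L₂/(3EI) = 3.767/EI.
Slope continuity at B: θ_0 = M_B·3.767/EI, so M_B = 754.7/3.767 = 200.4 kN·m (hogging).
Span AB, ΣM about A with M_B applied at B: R_B^{AB}·3.3 = 79.13 + 200.4, so R_B^{AB} = 84.7 kN and R_A = 35.97 − 84.7 = -48.73 kN.
Span BC, ΣM about C: R_B^{BC}·8 = 864 + 200.4, so R_B^{BC} = 133 kN and R_C = 180 − 133 = 46.95 kN.
R_B = 84.7 + 133 = 217.7 kN.

R_B = 217.7 kN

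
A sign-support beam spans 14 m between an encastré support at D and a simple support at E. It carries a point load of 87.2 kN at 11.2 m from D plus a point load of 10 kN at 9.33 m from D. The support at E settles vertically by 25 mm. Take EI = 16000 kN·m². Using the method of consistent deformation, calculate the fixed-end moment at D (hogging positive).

Release the roller at E. Primary structure: cantilever fixed at D.
Downward deflection at the released point E due to the loads:
  point load 87.2 at a = 11.2: Pa²(3L − a)/(6EI) = 56150/EI
  point load 10 at a = 9.33: Pa²(3L − a)/(6EI) = 4740/EI
  δ_0 = 60890/EI
Flexibility coefficient — unit upward force at E: δ_{EE} = L³/(3EI) = 914.7/EI.
With EI = 16000 kN·m²: δ_0 = 3.8056 m and δ_{EE} = 0.057167 m/kN.
Compatibility — the beam at E must follow the support down by 0.025 m: δ_0 − R_E·δ_{EE} = 0.025, so R_E = (3.8056 − 0.025)/0.057167 = 66.13 kN.
Moment equilibrium about D: M_D = Σ(load moments about D) − R_E·L = 1070 − 66.13×14 = 144.1 kN·m.

M_D = 144.1 kN·m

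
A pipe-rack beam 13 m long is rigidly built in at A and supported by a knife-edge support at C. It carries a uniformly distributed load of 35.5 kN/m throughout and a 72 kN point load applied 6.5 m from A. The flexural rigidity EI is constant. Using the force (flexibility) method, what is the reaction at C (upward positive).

Take the reaction at C as the redundant and release it; the primary structure is a cantilever fixed at A.
Primary-structure tip deflection at C by superposition:
  UDL 35.5: wL⁴/(8EI) = 126739/EI
  point load 72 at a = 6.5: Pa²(3L − a)/(6EI) = 16478/EI
  δ_0 = 143217/EI
Flexibility coefficient — unit upward force at C: δ_{CC} = L³/(3EI) = 732.3/EI.
The prop prevents deflection at C: R_C = δ_0/δ_{CC} = 143217/732.3 = 195.6 kN.

R_C = 195.6 kN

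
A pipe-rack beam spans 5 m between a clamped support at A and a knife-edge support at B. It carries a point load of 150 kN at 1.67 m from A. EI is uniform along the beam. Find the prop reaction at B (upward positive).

R_B = 22.31 kN

Take the reaction at B as the redundant and release it; the primary structure is a cantilever fixed at A.
Free-end deflection of the primary structure under the applied loading (downward +):
  point load 150 at a = 1.67: Pa²(3L − a)/(6EI) = 929.4/EI
Flexibility coefficient — unit upward force at B: δ_{BB} = L³/(3EI) = 41.67/EI.
Compatibility at B: δ_0 − R_B·δ_{BB} = 0, so R_B = 929.4/41.67 = 22.31 kN.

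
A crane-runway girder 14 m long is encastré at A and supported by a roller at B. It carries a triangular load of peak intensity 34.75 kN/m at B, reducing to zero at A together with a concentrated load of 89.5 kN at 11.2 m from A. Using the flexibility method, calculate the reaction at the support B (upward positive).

Choose R_B as the redundant. The primary structure is the cantilever fixed at A.
Downward deflection at the released point B due to the loads:
  triangular load, peak 34.75 at the free end: 11w₀L⁴/(120EI) = 122371/EI
  point load 89.5 at a = 11.2: Pa²(3L − a)/(6EI) = 57631/EI
  δ_0 = 180002/EI
Tip deflection under a unit load at B: L³/(3EI) = 914.7/EI.
Compatibility at B: δ_0 − R_B·δ_{BB} = 0, so R_B = 180002/914.7 = 196.8 kN.

R_B = 196.8 kN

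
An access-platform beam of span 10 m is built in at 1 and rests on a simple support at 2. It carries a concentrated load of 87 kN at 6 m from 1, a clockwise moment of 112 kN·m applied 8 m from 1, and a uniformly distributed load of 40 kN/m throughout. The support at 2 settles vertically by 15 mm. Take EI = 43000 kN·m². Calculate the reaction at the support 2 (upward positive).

Remove the prop at 2; the released (primary) structure is a cantilever built in at 1.
Downward deflection at the released point 2 due to the loads:
  point load 87 at a = 6: Pa²(3L − a)/(6EI) = 12528/EI
  clockwise couple 112 at a = 8: M₀a(2L − a)/(2EI) = 5376/EI
  UDL 40: wL⁴/(8EI) = 50000/EI
  δ_0 = 67904/EI
Flexibility coefficient — unit upward force at 2: δ_{22} = L³/(3EI) = 333.3/EI.
With EI = 43000 kN·m²: δ_0 = 1.5792 m and δ_{22} = 0.007752 m/kN.
Compatibility — the beam at 2 must follow the support down by 0.015 m: δ_0 − R_2·δ_{22} = 0.015, so R_2 = (1.5792 − 0.015)/0.007752 = 201.8 kN.

R_2 = 201.8 kN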